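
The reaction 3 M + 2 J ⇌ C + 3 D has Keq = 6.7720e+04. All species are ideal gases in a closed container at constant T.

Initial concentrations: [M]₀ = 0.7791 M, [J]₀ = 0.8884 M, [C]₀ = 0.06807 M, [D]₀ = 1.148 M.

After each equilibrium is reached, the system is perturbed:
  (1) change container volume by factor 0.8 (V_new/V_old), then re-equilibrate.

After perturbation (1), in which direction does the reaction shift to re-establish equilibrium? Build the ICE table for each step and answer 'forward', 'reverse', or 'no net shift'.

Direction: forward

Q₀ = 0.2759 vs Keq = 6.7720e+04 ⇒ Q<K, forward
Step 1:
                    M           J           C           D
  I            0.7791      0.8884     0.06807       1.148
  C           -0.7226     -0.4817      0.2409      0.7226
  E           0.05652      0.4067      0.3089       1.871
  solve Keq expr → x = 0.2409; check Q = 6.7720e+04
Then change container volume by factor 0.8 (V_new/V_old).
Step 2:
                    M           J           C           D
  I           0.07065      0.5083      0.3862       2.338
  C         -0.004584   -0.003056    0.001528    0.004584
  E           0.06606      0.5053      0.3877       2.343
  solve Keq expr → x = 0.001528; check Q = 6.7720e+04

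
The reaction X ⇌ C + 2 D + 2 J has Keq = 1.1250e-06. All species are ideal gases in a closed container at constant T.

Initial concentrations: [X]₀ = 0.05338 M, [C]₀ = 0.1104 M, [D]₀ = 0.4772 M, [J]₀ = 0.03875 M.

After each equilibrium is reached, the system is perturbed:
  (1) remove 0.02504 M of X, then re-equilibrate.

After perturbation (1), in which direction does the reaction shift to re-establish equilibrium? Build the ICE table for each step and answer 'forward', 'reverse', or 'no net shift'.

Q₀ = 7.0719e-04 vs Keq = 1.1250e-06 ⇒ Q>K, reverse
Step 1:
                   X          C          D          J
  Initial    0.05338     0.1104     0.4772    0.03875
  Change     0.01831   -0.01831   -0.03663   -0.03663
  Equil      0.07169    0.09209     0.4406   0.002124
  solve Keq expr → x = -0.01831; check Q = 1.1250e-06
Then remove 0.02504 M of X.
Step 2:
                   X          C          D          J
  Initial    0.04665    0.09209     0.4406   0.002124
  Change  2.0174e-04 -2.0174e-04 -4.0349e-04 -4.0349e-04
  Equil      0.04685    0.09189     0.4402   0.001721
  solve Keq expr → x = -2.0174e-04; check Q = 1.1250e-06

Direction: reverse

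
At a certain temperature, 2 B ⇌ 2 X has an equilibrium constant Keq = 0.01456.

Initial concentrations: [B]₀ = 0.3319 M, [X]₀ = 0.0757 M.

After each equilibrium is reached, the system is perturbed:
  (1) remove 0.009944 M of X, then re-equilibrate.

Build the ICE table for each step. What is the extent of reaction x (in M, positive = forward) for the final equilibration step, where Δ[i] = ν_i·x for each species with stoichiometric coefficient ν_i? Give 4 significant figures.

Q₀ = 0.05202 vs Keq = 0.01456 ⇒ Q>K, reverse
Step 1:
                   B          X
  Initial     0.3319     0.0757
  Change     0.03181   -0.03181
  Equil       0.3637    0.04389
  solve Keq expr → x = -0.01591; check Q = 0.01456
Then remove 0.009944 M of X.
Step 2:
                   B          X
  Initial     0.3637    0.03394
  Change   -0.008873   0.008873
  Equil       0.3548    0.04282
  solve Keq expr → x = 0.004437; check Q = 0.01456

x = 0.004437 M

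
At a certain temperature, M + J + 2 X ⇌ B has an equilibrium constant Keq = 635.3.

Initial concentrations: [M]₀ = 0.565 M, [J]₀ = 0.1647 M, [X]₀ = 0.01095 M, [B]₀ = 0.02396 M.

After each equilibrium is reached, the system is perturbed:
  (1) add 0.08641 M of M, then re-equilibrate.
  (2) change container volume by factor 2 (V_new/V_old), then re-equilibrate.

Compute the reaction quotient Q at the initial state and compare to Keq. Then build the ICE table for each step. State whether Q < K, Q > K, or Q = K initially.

Q₀ = 2147 vs Keq = 635.3 ⇒ Q>K, reverse
Step 1:
                    M           J           X           B
  init          0.565      0.1647     0.01095     0.02396
  Δ           0.00366     0.00366    0.007319    -0.00366
  eq           0.5687      0.1684     0.01827      0.0203
  solve Keq expr → x = -0.00366; check Q = 635.3
Then add 0.08641 M of M.
Step 2:
                    M           J           X           B
  init         0.6551      0.1684     0.01827      0.0203
  Δ       -5.0281e-04 -5.0281e-04   -0.001006  5.0281e-04
  eq           0.6546      0.1679     0.01726      0.0208
  solve Keq expr → x = 5.0281e-04; check Q = 635.3
Then change container volume by factor 2 (V_new/V_old).
Step 3:
                    M           J           X           B
  init         0.3273     0.08393    0.008632      0.0104
  Δ          0.004545    0.004545    0.009089   -0.004545
  eq           0.3318     0.08847     0.01772    0.005857
  solve Keq expr → x = -0.004545; check Q = 635.3

Q₀ = 2147; Q > K (proceeds reverse)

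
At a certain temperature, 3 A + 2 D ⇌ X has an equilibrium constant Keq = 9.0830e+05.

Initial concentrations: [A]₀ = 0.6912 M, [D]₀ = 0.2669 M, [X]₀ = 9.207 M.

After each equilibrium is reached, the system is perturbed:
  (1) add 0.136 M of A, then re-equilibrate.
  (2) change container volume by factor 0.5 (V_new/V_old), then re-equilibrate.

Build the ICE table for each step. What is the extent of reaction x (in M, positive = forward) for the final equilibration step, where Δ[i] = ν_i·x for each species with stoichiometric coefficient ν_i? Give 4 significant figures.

Q₀ = 391.4 vs Keq = 9.0830e+05 ⇒ Q<K, forward
Step 1:
                  A         D         X
  init       0.6912    0.2669     9.207
  Δ         -0.3735    -0.249    0.1245
  eq         0.3177    0.0179     9.332
  solve Keq expr → x = 0.1245; check Q = 9.0830e+05
Then add 0.136 M of A.
Step 2:
                  A         D         X
  init       0.4537    0.0179     9.332
  Δ        -0.01055 -0.007032  0.003516
  eq         0.4432   0.01087     9.335
  solve Keq expr → x = 0.003516; check Q = 9.0830e+05
Then change container volume by factor 0.5 (V_new/V_old).
Step 3:
                  A         D         X
  init       0.8863   0.02173     18.67
  Δ        -0.02411  -0.01607  0.008035
  eq         0.8622  0.005664     18.68
  solve Keq expr → x = 0.008035; check Q = 9.0830e+05

x = 0.008035 M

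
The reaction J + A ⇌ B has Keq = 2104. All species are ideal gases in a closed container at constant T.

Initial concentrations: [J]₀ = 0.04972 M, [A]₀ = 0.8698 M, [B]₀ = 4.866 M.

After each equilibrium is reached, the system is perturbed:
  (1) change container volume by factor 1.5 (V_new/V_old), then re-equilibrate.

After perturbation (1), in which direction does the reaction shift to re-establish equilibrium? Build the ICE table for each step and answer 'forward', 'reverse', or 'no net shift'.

Q₀ = 112.5 vs Keq = 2104 ⇒ Q<K, forward
Step 1:
                  J         A         B
  Initial   0.04972    0.8698     4.866
  Change   -0.04688  -0.04688   0.04688
  Equil    0.002837    0.8229     4.913
  solve Keq expr → x = 0.04688; check Q = 2104
Then change container volume by factor 1.5 (V_new/V_old).
Step 2:
                  J         A         B
  Initial  0.001892    0.5486     3.275
  Change  9.4016e-04 9.4016e-04 -9.4016e-04
  Equil    0.002832    0.5496     3.274
  solve Keq expr → x = -9.4016e-04; check Q = 2104

Direction: reverse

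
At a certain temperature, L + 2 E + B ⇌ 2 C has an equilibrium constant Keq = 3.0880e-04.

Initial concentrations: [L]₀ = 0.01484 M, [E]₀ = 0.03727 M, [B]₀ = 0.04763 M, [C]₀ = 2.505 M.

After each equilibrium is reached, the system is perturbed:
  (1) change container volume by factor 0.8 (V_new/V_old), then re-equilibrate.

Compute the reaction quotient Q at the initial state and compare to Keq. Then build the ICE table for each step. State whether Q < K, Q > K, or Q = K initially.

Q₀ = 6.3912e+06; Q > K (proceeds reverse)

Q₀ = 6.3912e+06 vs Keq = 3.0880e-04 ⇒ Q>K, reverse
Step 1:
                   L          E          B          C
  Initial    0.01484    0.03727    0.04763      2.505
  Change       1.225       2.45      1.225      -2.45
  Equil         1.24      2.487      1.273    0.05491
  solve Keq expr → x = -1.225; check Q = 3.0880e-04
Then change container volume by factor 0.8 (V_new/V_old).
Step 2:
                   L          E          B          C
  Initial       1.55      3.109      1.591    0.06863
  Change   -0.008134   -0.01627  -0.008134    0.01627
  Equil        1.542      3.093      1.583     0.0849
  solve Keq expr → x = 0.008134; check Q = 3.0880e-04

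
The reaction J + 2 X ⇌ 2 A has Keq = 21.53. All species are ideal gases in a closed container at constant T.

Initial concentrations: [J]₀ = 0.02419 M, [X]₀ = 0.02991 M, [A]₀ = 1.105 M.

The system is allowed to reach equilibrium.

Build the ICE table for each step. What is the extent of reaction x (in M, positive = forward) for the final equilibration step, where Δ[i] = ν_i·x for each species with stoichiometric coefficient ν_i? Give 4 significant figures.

Q₀ = 5.6423e+04 vs Keq = 21.53 ⇒ Q>K, reverse
Step 1:
                   J          X          A
  I          0.02419    0.02991      1.105
  C           0.1711     0.3421    -0.3421
  E           0.1953     0.3721     0.7629
  solve Keq expr → x = -0.1711; check Q = 21.53

x = -0.1711 M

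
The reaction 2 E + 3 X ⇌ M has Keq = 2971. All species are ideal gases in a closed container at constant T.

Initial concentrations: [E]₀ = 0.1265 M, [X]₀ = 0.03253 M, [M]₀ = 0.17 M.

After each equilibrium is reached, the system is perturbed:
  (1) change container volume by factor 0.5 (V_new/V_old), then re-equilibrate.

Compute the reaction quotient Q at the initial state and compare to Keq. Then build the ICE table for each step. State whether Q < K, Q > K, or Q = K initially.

Q₀ = 3.0861e+05 vs Keq = 2971 ⇒ Q>K, reverse
Step 1:
                   E          X          M
  init        0.1265    0.03253       0.17
  Δ          0.05418    0.08126   -0.02709
  eq          0.1807     0.1138     0.1429
  solve Keq expr → x = -0.02709; check Q = 2971
Then change container volume by factor 0.5 (V_new/V_old).
Step 2:
                   E          X          M
  init        0.3614     0.2276     0.2858
  Δ         -0.07786    -0.1168    0.03893
  eq          0.2835     0.1108     0.3248
  solve Keq expr → x = 0.03893; check Q = 2971

Q₀ = 3.0861e+05; Q > K (proceeds reverse)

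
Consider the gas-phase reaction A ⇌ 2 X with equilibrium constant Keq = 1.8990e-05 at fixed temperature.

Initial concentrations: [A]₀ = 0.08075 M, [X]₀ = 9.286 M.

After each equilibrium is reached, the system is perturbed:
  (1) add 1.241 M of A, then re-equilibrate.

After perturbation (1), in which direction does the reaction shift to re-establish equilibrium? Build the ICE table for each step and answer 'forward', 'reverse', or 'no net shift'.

Q₀ = 1068 vs Keq = 1.8990e-05 ⇒ Q>K, reverse
Step 1:
                  A         X
  init      0.08075     9.286
  Δ           4.638    -9.277
  eq          4.719  0.009466
  solve Keq expr → x = -4.638; check Q = 1.8990e-05
Then add 1.241 M of A.
Step 2:
                  A         X
  init         5.96  0.009466
  Δ       -5.8582e-04  0.001172
  eq          5.959   0.01064
  solve Keq expr → x = 5.8582e-04; check Q = 1.8990e-05

Direction: forward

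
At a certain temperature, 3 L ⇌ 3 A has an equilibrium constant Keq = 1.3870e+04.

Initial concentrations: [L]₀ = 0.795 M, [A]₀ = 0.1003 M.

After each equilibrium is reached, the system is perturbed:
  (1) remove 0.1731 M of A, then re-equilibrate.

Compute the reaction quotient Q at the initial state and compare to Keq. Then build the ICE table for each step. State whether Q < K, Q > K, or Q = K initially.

Q₀ = 0.002008; Q < K (proceeds forward)

Q₀ = 0.002008 vs Keq = 1.3870e+04 ⇒ Q<K, forward
Step 1:
                  L         A
  Initial     0.795    0.1003
  Change    -0.7592    0.7592
  Equil     0.03577    0.8595
  solve Keq expr → x = 0.2531; check Q = 1.3870e+04
Then remove 0.1731 M of A.
Step 2:
                  L         A
  Initial   0.03577    0.6864
  Change  -0.006917  0.006917
  Equil     0.02886    0.6933
  solve Keq expr → x = 0.002306; check Q = 1.3870e+04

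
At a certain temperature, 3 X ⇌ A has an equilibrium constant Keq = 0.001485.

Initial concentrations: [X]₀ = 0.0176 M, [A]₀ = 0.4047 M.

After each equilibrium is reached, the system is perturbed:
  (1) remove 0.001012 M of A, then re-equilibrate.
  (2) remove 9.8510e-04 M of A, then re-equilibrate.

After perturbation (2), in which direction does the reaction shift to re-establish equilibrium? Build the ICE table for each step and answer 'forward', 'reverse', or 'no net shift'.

Q₀ = 7.4233e+04 vs Keq = 0.001485 ⇒ Q>K, reverse
Step 1:
                    X           A
  I            0.0176      0.4047
  C             1.206      -0.402
  E             1.224     0.00272
  solve Keq expr → x = -0.402; check Q = 0.001485
Then remove 0.001012 M of A.
Step 2:
                    X           A
  I             1.224    0.001708
  C         -0.002977  9.9220e-04
  E             1.221      0.0027
  solve Keq expr → x = 9.9220e-04; check Q = 0.001485
Then remove 9.8510e-04 M of A.
Step 3:
                    X           A
  I             1.221    0.001715
  C         -0.002898  9.6591e-04
  E             1.218    0.002681
  solve Keq expr → x = 9.6591e-04; check Q = 0.001485

Direction: forward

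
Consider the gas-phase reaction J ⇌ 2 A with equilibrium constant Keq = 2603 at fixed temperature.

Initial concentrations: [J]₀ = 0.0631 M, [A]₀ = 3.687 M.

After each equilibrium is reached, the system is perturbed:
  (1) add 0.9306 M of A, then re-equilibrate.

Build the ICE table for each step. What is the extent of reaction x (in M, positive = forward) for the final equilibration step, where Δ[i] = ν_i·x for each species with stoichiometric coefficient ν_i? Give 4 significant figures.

x = -0.003029 M

Q₀ = 215.4 vs Keq = 2603 ⇒ Q<K, forward
Step 1:
                   J          A
  init        0.0631      3.687
  Δ         -0.05755     0.1151
  eq        0.005554      3.802
  solve Keq expr → x = 0.05755; check Q = 2603
Then add 0.9306 M of A.
Step 2:
                   J          A
  init      0.005554      4.733
  Δ         0.003029  -0.006059
  eq        0.008583      4.727
  solve Keq expr → x = -0.003029; check Q = 2603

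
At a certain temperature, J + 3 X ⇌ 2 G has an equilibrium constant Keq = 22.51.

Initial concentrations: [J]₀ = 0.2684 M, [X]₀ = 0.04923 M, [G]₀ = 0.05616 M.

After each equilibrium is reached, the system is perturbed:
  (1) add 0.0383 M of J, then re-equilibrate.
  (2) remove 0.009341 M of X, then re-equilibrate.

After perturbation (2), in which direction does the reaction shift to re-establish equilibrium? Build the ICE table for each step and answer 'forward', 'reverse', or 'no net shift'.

Q₀ = 98.49 vs Keq = 22.51 ⇒ Q>K, reverse
Step 1:
                  J         X         G
  init       0.2684   0.04923   0.05616
  Δ        0.006168    0.0185  -0.01234
  eq         0.2746   0.06773   0.04382
  solve Keq expr → x = -0.006168; check Q = 22.51
Then add 0.0383 M of J.
Step 2:
                  J         X         G
  init       0.3129   0.06773   0.04382
  Δ       -5.7301e-04 -0.001719  0.001146
  eq         0.3123   0.06601   0.04497
  solve Keq expr → x = 5.7301e-04; check Q = 22.51
Then remove 0.009341 M of X.
Step 3:
                  J         X         G
  init       0.3123   0.05667   0.04497
  Δ        0.001849  0.005548 -0.003698
  eq         0.3141   0.06222   0.04127
  solve Keq expr → x = -0.001849; check Q = 22.51

Direction: reverse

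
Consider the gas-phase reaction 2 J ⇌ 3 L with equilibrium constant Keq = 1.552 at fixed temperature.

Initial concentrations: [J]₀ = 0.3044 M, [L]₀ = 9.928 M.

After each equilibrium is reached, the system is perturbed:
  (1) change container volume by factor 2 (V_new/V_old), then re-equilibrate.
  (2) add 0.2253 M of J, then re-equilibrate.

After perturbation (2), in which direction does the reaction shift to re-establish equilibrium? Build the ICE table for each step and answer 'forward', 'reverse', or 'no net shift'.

Q₀ = 1.0561e+04 vs Keq = 1.552 ⇒ Q>K, reverse
Step 1:
                    J           L
  Initial      0.3044       9.928
  Change        4.439      -6.659
  Equil         4.744       3.269
  solve Keq expr → x = -2.22; check Q = 1.552
Then change container volume by factor 2 (V_new/V_old).
Step 2:
                    J           L
  Initial       2.372       1.634
  Change      -0.2035      0.3053
  Equil         2.168        1.94
  solve Keq expr → x = 0.1018; check Q = 1.552
Then add 0.2253 M of J.
Step 3:
                    J           L
  Initial       2.394        1.94
  Change     -0.06354      0.0953
  Equil          2.33       2.035
  solve Keq expr → x = 0.03177; check Q = 1.552

Direction: forward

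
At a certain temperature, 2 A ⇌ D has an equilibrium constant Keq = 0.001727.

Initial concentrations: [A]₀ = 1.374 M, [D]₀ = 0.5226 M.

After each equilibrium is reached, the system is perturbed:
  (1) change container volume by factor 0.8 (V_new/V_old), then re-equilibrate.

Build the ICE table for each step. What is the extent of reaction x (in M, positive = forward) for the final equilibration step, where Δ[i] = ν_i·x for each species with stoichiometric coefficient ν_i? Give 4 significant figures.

Q₀ = 0.2768 vs Keq = 0.001727 ⇒ Q>K, reverse
Step 1:
                    A           D
  I             1.374      0.5226
  C             1.025     -0.5127
  E             2.399    0.009942
  solve Keq expr → x = -0.5127; check Q = 0.001727
Then change container volume by factor 0.8 (V_new/V_old).
Step 2:
                    A           D
  I             2.999     0.01243
  C         -0.006088    0.003044
  E             2.993     0.01547
  solve Keq expr → x = 0.003044; check Q = 0.001727

x = 0.003044 M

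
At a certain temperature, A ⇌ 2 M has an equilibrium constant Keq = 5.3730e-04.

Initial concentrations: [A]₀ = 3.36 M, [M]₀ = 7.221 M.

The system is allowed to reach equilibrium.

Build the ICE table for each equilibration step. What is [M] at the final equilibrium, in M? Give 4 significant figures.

Q₀ = 15.52 vs Keq = 5.3730e-04 ⇒ Q>K, reverse
Step 1:
                   A          M
  I             3.36      7.221
  C             3.58      -7.16
  E             6.94    0.06106
  solve Keq expr → x = -3.58; check Q = 5.3730e-04

[M]_eq = 0.06106 M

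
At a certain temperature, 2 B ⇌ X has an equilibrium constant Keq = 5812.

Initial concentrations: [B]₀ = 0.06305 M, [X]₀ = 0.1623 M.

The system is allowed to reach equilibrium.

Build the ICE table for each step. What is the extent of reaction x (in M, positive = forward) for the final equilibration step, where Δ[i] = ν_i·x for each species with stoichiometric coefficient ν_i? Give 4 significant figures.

Q₀ = 40.83 vs Keq = 5812 ⇒ Q<K, forward
Step 1:
                   B          X
  I          0.06305     0.1623
  C         -0.05732    0.02866
  E         0.005732      0.191
  solve Keq expr → x = 0.02866; check Q = 5812

x = 0.02866 M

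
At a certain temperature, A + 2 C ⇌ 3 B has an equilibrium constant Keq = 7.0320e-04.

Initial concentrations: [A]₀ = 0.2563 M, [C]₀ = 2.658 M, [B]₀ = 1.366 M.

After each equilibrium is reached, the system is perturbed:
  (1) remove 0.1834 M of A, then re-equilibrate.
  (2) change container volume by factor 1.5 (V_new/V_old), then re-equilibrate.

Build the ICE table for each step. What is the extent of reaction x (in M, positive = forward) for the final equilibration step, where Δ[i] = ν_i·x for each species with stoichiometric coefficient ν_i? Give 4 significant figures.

Q₀ = 1.408 vs Keq = 7.0320e-04 ⇒ Q>K, reverse
Step 1:
                   A          C          B
  I           0.2563      2.658      1.366
  C           0.3966     0.7932      -1.19
  E           0.6529      3.451     0.1762
  solve Keq expr → x = -0.3966; check Q = 7.0320e-04
Then remove 0.1834 M of A.
Step 2:
                   A          C          B
  I           0.4695      3.451     0.1762
  C          0.00578    0.01156   -0.01734
  E           0.4753      3.463     0.1588
  solve Keq expr → x = -0.00578; check Q = 7.0320e-04
Then change container volume by factor 1.5 (V_new/V_old).
Step 3:
                   A          C          B
  I           0.3169      2.309     0.1059
  C                0          0          0
  E           0.3169      2.309     0.1059
  solve Keq expr → x = 0; check Q = 7.0320e-04

x = 0 M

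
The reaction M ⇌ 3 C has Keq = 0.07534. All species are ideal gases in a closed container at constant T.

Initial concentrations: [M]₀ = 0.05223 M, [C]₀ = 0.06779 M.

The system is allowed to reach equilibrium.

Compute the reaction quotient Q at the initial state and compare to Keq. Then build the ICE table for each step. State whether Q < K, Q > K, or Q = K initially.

Q₀ = 0.005965; Q < K (proceeds forward)

Q₀ = 0.005965 vs Keq = 0.07534 ⇒ Q<K, forward
Step 1:
                   M          C
  I          0.05223    0.06779
  C          -0.0215     0.0645
  E          0.03073     0.1323
  solve Keq expr → x = 0.0215; check Q = 0.07534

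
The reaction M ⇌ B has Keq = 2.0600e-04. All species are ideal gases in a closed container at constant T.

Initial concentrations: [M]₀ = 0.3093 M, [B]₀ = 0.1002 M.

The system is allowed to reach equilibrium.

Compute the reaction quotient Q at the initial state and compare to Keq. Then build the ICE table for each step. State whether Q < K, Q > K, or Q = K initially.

Q₀ = 0.324 vs Keq = 2.0600e-04 ⇒ Q>K, reverse
Step 1:
                  M         B
  Initial    0.3093    0.1002
  Change     0.1001   -0.1001
  Equil      0.4094 8.4340e-05
  solve Keq expr → x = -0.1001; check Q = 2.0600e-04

Q₀ = 0.324; Q > K (proceeds reverse)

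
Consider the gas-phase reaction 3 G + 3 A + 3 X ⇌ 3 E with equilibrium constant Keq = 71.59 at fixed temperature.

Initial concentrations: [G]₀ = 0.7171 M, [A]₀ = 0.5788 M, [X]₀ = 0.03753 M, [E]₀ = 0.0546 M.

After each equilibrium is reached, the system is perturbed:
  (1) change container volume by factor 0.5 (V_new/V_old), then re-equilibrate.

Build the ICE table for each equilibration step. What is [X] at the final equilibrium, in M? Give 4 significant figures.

Q₀ = 43.06 vs Keq = 71.59 ⇒ Q<K, forward
Step 1:
                  G         A         X         E
  init       0.7171    0.5788   0.03753    0.0546
  Δ       -0.003468 -0.003468 -0.003468  0.003468
  eq         0.7136    0.5753   0.03406   0.05807
  solve Keq expr → x = 0.001156; check Q = 71.59
Then change container volume by factor 0.5 (V_new/V_old).
Step 2:
                  G         A         X         E
  init        1.427     1.151   0.06812    0.1161
  Δ        -0.04311  -0.04311  -0.04311   0.04311
  eq          1.384     1.108   0.02502    0.1592
  solve Keq expr → x = 0.01437; check Q = 71.59

[X]_eq = 0.02502 M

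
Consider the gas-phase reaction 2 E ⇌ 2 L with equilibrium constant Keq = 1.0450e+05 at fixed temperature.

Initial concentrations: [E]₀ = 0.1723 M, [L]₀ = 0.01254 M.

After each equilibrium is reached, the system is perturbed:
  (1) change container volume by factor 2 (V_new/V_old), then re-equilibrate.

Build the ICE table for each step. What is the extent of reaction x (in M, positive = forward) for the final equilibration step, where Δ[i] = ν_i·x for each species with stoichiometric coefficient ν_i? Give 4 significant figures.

x = 0 M

Q₀ = 0.005297 vs Keq = 1.0450e+05 ⇒ Q<K, forward
Step 1:
                   E          L
  I           0.1723    0.01254
  C          -0.1717     0.1717
  E       5.7003e-04     0.1843
  solve Keq expr → x = 0.08586; check Q = 1.0450e+05
Then change container volume by factor 2 (V_new/V_old).
Step 2:
                   E          L
  I       2.8501e-04    0.09213
  C                0          0
  E       2.8501e-04    0.09213
  solve Keq expr → x = 0; check Q = 1.0450e+05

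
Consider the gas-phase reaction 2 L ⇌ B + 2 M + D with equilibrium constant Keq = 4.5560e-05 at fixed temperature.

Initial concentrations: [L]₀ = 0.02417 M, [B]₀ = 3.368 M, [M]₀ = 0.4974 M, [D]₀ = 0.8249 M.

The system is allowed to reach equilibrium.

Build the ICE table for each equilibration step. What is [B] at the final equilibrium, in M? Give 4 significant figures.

Q₀ = 1177 vs Keq = 4.5560e-05 ⇒ Q>K, reverse
Step 1:
                    L           B           M           D
  init        0.02417       3.368      0.4974      0.8249
  Δ            0.4948     -0.2474     -0.4948     -0.2474
  eq            0.519       3.121    0.002609      0.5775
  solve Keq expr → x = -0.2474; check Q = 4.5560e-05

[B]_eq = 3.121 M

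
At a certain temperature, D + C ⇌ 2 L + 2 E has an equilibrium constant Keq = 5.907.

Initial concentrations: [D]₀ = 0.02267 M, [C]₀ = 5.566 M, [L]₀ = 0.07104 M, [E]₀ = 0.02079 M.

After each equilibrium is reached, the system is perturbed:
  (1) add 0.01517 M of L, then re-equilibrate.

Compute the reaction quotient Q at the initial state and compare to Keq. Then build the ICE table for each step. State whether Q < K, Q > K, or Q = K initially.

Q₀ = 1.7287e-05 vs Keq = 5.907 ⇒ Q<K, forward
Step 1:
                  D         C         L         E
  Initial   0.02267     5.566   0.07104   0.02079
  Change   -0.02267  -0.02267   0.04534   0.04534
  Equil   1.8086e-06     5.543    0.1164   0.06613
  solve Keq expr → x = 0.02267; check Q = 5.907
Then add 0.01517 M of L.
Step 2:
                  D         C         L         E
  Initial 1.8086e-06     5.543    0.1315   0.06613
  Change  5.0214e-07 5.0214e-07 -1.0043e-06 -1.0043e-06
  Equil   2.3107e-06     5.543    0.1315   0.06613
  solve Keq expr → x = -5.0214e-07; check Q = 5.907

Q₀ = 1.7287e-05; Q < K (proceeds forward)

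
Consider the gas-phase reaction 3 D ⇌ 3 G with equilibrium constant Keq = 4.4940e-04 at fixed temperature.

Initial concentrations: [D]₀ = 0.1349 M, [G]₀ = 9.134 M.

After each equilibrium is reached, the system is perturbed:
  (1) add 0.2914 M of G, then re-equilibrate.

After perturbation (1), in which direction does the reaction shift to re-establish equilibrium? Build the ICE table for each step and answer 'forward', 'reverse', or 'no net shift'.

Direction: reverse

Q₀ = 3.1042e+05 vs Keq = 4.4940e-04 ⇒ Q>K, reverse
Step 1:
                  D         G
  Initial    0.1349     9.134
  Change      8.475    -8.475
  Equil       8.609    0.6595
  solve Keq expr → x = -2.825; check Q = 4.4940e-04
Then add 0.2914 M of G.
Step 2:
                  D         G
  Initial     8.609    0.9509
  Change     0.2707   -0.2707
  Equil        8.88    0.6802
  solve Keq expr → x = -0.09022; check Q = 4.4940e-04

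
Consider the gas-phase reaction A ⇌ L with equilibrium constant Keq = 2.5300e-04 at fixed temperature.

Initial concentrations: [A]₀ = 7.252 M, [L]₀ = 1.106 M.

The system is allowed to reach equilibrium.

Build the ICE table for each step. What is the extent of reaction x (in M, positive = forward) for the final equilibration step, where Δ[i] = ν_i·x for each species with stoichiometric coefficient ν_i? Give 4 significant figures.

x = -1.104 M

Q₀ = 0.1525 vs Keq = 2.5300e-04 ⇒ Q>K, reverse
Step 1:
                  A         L
  I           7.252     1.106
  C           1.104    -1.104
  E           8.356  0.002114
  solve Keq expr → x = -1.104; check Q = 2.5300e-04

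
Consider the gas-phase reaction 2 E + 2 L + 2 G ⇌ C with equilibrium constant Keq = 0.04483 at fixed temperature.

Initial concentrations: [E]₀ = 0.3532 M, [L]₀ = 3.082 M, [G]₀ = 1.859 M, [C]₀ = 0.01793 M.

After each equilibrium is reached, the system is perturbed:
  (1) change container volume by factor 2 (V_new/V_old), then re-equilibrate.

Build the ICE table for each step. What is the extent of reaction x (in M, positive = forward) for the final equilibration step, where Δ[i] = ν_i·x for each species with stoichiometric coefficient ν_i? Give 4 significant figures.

x = -0.03283 M

Q₀ = 0.004378 vs Keq = 0.04483 ⇒ Q<K, forward
Step 1:
                    E           L           G           C
  init         0.3532       3.082       1.859     0.01793
  Δ           -0.1089     -0.1089     -0.1089     0.05447
  eq           0.2443       2.973        1.75      0.0724
  solve Keq expr → x = 0.05447; check Q = 0.04483
Then change container volume by factor 2 (V_new/V_old).
Step 2:
                    E           L           G           C
  init         0.1221       1.487       0.875      0.0362
  Δ           0.06566     0.06566     0.06566    -0.03283
  eq           0.1878       1.552      0.9407     0.00337
  solve Keq expr → x = -0.03283; check Q = 0.04483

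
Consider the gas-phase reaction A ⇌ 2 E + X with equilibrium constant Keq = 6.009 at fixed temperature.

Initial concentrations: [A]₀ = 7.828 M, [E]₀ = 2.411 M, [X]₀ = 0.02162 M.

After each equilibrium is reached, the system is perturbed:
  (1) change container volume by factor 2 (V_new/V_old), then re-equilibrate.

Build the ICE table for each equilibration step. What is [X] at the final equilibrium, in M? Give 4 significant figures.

Q₀ = 0.01605 vs Keq = 6.009 ⇒ Q<K, forward
Step 1:
                    A           E           X
  Initial       7.828       2.411     0.02162
  Change         -1.4       2.801         1.4
  Equil         6.428       5.212       1.422
  solve Keq expr → x = 1.4; check Q = 6.009
Then change container volume by factor 2 (V_new/V_old).
Step 2:
                    A           E           X
  Initial       3.214       2.606       0.711
  Change      -0.5153       1.031      0.5153
  Equil         2.699       3.636       1.226
  solve Keq expr → x = 0.5153; check Q = 6.009

[X]_eq = 1.226 M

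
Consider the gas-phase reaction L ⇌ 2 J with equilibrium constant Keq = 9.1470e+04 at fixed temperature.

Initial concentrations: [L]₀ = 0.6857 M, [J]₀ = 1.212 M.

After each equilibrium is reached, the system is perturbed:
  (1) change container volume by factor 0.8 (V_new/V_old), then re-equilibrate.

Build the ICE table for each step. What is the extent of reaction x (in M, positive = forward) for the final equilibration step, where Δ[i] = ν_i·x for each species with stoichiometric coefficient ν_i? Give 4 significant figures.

x = -2.2795e-05 M

Q₀ = 2.142 vs Keq = 9.1470e+04 ⇒ Q<K, forward
Step 1:
                  L         J
  Initial    0.6857     1.212
  Change    -0.6856     1.371
  Equil   7.2955e-05     2.583
  solve Keq expr → x = 0.6856; check Q = 9.1470e+04
Then change container volume by factor 0.8 (V_new/V_old).
Step 2:
                  L         J
  Initial 9.1194e-05     3.229
  Change  2.2795e-05 -4.5590e-05
  Equil   1.1399e-04     3.229
  solve Keq expr → x = -2.2795e-05; check Q = 9.1470e+04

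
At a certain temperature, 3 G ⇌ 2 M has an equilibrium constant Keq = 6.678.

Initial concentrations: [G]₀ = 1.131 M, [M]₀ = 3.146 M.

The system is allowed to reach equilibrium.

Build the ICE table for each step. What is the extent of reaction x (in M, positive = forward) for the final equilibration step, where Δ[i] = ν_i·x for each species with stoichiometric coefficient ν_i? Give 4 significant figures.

Q₀ = 6.841 vs Keq = 6.678 ⇒ Q>K, reverse
Step 1:
                  G         M
  I           1.131     3.146
  C        0.007869 -0.005246
  E           1.139     3.141
  solve Keq expr → x = -0.002623; check Q = 6.678

x = -0.002623 M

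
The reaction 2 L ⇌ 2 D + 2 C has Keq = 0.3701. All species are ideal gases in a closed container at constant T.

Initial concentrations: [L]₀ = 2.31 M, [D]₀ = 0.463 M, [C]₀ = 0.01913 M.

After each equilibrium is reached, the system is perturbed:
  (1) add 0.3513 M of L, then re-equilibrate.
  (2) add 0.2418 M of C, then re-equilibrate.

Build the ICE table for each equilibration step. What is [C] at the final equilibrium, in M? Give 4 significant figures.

[C]_eq = 0.9883 M

Q₀ = 1.4702e-05 vs Keq = 0.3701 ⇒ Q<K, forward
Step 1:
                   L          D          C
  I             2.31      0.463    0.01913
  C          -0.7562     0.7562     0.7562
  E            1.554      1.219     0.7753
  solve Keq expr → x = 0.3781; check Q = 0.3701
Then add 0.3513 M of L.
Step 2:
                   L          D          C
  I            1.905      1.219     0.7753
  C         -0.07967    0.07967    0.07967
  E            1.825      1.299      0.855
  solve Keq expr → x = 0.03983; check Q = 0.3701
Then add 0.2418 M of C.
Step 3:
                   L          D          C
  I            1.825      1.299      1.097
  C           0.1085    -0.1085    -0.1085
  E            1.934       1.19     0.9883
  solve Keq expr → x = -0.05423; check Q = 0.3701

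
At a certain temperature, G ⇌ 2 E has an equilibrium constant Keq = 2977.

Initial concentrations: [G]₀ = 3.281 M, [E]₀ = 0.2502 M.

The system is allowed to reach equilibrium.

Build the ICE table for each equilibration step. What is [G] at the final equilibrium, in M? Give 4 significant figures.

Q₀ = 0.01908 vs Keq = 2977 ⇒ Q<K, forward
Step 1:
                    G           E
  Initial       3.281      0.2502
  Change       -3.266       6.531
  Equil       0.01545       6.781
  solve Keq expr → x = 3.266; check Q = 2977

[G]_eq = 0.01545 M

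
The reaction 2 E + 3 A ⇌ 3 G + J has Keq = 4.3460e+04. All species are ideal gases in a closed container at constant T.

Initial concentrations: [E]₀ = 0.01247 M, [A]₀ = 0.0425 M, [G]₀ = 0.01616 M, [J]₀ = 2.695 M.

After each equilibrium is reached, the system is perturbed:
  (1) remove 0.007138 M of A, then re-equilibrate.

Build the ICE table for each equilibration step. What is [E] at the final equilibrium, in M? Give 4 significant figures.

Q₀ = 952.8 vs Keq = 4.3460e+04 ⇒ Q<K, forward
Step 1:
                    E           A           G           J
  I           0.01247      0.0425     0.01616       2.695
  C         -0.006727    -0.01009     0.01009    0.003363
  E          0.005743     0.03241     0.02625       2.698
  solve Keq expr → x = 0.003363; check Q = 4.3460e+04
Then remove 0.007138 M of A.
Step 2:
                    E           A           G           J
  I          0.005743     0.02527     0.02625       2.698
  C          0.001117    0.001676   -0.001676 -5.5867e-04
  E          0.006861     0.02695     0.02457       2.698
  solve Keq expr → x = -5.5867e-04; check Q = 4.3460e+04

[E]_eq = 0.006861 M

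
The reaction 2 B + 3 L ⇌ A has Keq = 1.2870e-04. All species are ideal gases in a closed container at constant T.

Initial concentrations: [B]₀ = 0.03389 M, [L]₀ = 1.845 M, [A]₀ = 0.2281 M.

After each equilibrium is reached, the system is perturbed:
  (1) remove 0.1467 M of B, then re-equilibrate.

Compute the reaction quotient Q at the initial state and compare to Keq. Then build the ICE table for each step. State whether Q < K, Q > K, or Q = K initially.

Q₀ = 31.62 vs Keq = 1.2870e-04 ⇒ Q>K, reverse
Step 1:
                  B         L         A
  I         0.03389     1.845    0.2281
  C          0.4552    0.6828   -0.2276
  E          0.4891     2.528 4.9728e-04
  solve Keq expr → x = -0.2276; check Q = 1.2870e-04
Then remove 0.1467 M of B.
Step 2:
                  B         L         A
  I          0.3424     2.528 4.9728e-04
  C       5.0526e-04 7.5789e-04 -2.5263e-04
  E          0.3429     2.529 2.4465e-04
  solve Keq expr → x = -2.5263e-04; check Q = 1.2870e-04

Q₀ = 31.62; Q > K (proceeds reverse)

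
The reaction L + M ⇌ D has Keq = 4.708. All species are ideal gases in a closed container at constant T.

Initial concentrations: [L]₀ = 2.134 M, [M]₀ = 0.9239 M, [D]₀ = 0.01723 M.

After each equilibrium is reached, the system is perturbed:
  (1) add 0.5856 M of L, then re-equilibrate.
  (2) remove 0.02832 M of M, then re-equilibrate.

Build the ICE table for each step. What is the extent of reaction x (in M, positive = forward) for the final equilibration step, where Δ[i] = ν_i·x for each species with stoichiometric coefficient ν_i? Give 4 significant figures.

Q₀ = 0.008739 vs Keq = 4.708 ⇒ Q<K, forward
Step 1:
                   L          M          D
  init         2.134     0.9239    0.01723
  Δ           -0.795     -0.795      0.795
  eq           1.339     0.1289     0.8123
  solve Keq expr → x = 0.795; check Q = 4.708
Then add 0.5856 M of L.
Step 2:
                   L          M          D
  init         1.925     0.1289     0.8123
  Δ         -0.03381   -0.03381    0.03381
  eq           1.891    0.09505     0.8461
  solve Keq expr → x = 0.03381; check Q = 4.708
Then remove 0.02832 M of M.
Step 3:
                   L          M          D
  init         1.891    0.06673     0.8461
  Δ           0.0244     0.0244    -0.0244
  eq           1.915    0.09113     0.8217
  solve Keq expr → x = -0.0244; check Q = 4.708

x = -0.0244 M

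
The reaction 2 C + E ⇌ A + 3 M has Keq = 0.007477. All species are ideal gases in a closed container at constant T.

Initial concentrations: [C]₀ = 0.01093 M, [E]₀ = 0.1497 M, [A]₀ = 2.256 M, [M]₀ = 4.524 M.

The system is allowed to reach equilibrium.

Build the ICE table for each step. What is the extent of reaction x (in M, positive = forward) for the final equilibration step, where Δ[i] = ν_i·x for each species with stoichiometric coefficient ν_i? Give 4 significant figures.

Q₀ = 1.1680e+07 vs Keq = 0.007477 ⇒ Q>K, reverse
Step 1:
                    C           E           A           M
  I           0.01093      0.1497       2.256       4.524
  C             2.714       1.357      -1.357      -4.071
  E             2.725       1.507       0.899      0.4531
  solve Keq expr → x = -1.357; check Q = 0.007477

x = -1.357 M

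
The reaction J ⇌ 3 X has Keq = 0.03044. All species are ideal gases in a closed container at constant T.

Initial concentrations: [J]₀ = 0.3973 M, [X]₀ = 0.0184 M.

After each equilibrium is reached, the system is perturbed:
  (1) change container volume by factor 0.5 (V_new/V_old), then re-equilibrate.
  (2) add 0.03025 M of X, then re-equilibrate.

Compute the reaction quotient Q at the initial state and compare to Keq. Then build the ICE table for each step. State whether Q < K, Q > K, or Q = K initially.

Q₀ = 1.5680e-05; Q < K (proceeds forward)

Q₀ = 1.5680e-05 vs Keq = 0.03044 ⇒ Q<K, forward
Step 1:
                  J         X
  init       0.3973    0.0184
  Δ        -0.06589    0.1977
  eq         0.3314    0.2161
  solve Keq expr → x = 0.06589; check Q = 0.03044
Then change container volume by factor 0.5 (V_new/V_old).
Step 2:
                  J         X
  init       0.6628    0.4321
  Δ         0.05103   -0.1531
  eq         0.7138    0.2791
  solve Keq expr → x = -0.05103; check Q = 0.03044
Then add 0.03025 M of X.
Step 3:
                  J         X
  init       0.7138    0.3093
  Δ        0.009665    -0.029
  eq         0.7235    0.2803
  solve Keq expr → x = -0.009665; check Q = 0.03044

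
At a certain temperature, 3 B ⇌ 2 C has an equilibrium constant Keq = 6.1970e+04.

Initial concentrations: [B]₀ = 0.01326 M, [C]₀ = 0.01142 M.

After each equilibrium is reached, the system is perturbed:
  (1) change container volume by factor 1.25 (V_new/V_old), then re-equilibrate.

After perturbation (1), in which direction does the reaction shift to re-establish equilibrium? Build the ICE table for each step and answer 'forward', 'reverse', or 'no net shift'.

Direction: reverse

Q₀ = 55.94 vs Keq = 6.1970e+04 ⇒ Q<K, forward
Step 1:
                  B         C
  Initial   0.01326   0.01142
  Change   -0.01146  0.007638
  Equil    0.001803   0.01906
  solve Keq expr → x = 0.003819; check Q = 6.1970e+04
Then change container volume by factor 1.25 (V_new/V_old).
Step 2:
                  B         C
  Initial  0.001442   0.01525
  Change  1.0655e-04 -7.1032e-05
  Equil    0.001549   0.01518
  solve Keq expr → x = -3.5516e-05; check Q = 6.1970e+04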